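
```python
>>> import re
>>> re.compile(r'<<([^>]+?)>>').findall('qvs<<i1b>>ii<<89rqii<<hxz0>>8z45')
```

['i1b', '89rqii<<hxz0']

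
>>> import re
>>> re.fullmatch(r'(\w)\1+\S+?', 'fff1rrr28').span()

(0, 9)

The backreference `\1` re-matches whatever the first group consumed, character for character.
`fullmatch` succeeds only if the pattern covers the string from start to end.
The match spans [0:9] → 'fff1rrr28'.
Captured: group 1 = 'f'.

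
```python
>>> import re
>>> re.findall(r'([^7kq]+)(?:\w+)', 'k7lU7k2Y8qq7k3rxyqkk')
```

['lU']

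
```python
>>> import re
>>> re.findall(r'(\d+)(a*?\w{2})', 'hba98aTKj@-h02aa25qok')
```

Lazy quantifiers expand one character at a time until the remainder of the pattern can match.
`findall` packs the 2 group values into a tuple for every match.

[('98', 'aT'), ('02', 'aa'), ('25', 'qo')]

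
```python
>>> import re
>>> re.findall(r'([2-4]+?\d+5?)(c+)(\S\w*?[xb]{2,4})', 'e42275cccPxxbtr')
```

[('42275', 'ccc', 'Pxxb')]

With 3 capturing groups, `findall` returns a 3-tuple per match.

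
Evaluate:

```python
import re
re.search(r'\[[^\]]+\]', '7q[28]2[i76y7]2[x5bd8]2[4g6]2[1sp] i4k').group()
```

Unlike `match`, `search` isn't anchored — it looks for the pattern anywhere in the string.
The match spans [2:6] → '[28]'.

'[28]'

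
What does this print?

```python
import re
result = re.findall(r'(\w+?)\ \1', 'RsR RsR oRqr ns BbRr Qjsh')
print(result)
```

A backreference is literal: `\1` must see the identical characters the first group matched.
Scanning left to right: at [0:7] match 'RsR RsR', group 1 = 'RsR'.
Because there's exactly one group, `findall` drops the full match and keeps group 1 from the one hit.

['RsR']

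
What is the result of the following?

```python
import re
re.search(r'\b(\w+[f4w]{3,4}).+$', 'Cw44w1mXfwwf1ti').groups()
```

The pattern matches a word boundary (`\b`, zero-width); then one or more of a word character, then 3 to 4 of one of [f4w] (captured); then one or more of any character; then anchored at the end.
Unlike `match`, `search` isn't anchored — it looks for the pattern anywhere in the string.
The match spans [0:15] → 'Cw44w1mXfwwf1ti'.
Captured: group 1 = 'Cw44w1mXfwwf'.

('Cw44w1mXfwwf',)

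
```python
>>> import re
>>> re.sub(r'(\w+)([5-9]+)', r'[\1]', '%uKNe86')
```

'%[uKNe8]'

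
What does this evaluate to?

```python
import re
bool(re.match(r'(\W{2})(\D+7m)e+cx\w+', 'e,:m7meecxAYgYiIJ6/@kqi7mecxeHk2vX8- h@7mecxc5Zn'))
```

The pattern matches exactly 2 of a non-word character (captured); then one or more of a non-digit, then the literal '7m' (captured); then one or more of a literal 'e'; then the literal 'cx', then one or more of a word character.
`re.match` only tries the pattern at the start of the string.
Here the pattern fails at index 0, so the call returns None, and `bool(None)` is False.

False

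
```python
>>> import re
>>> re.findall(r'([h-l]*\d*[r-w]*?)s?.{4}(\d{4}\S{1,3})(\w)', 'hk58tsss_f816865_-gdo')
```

[('hk58t', '816865', '_')]

This matches zero or more of a character in [h-l], then zero or more of a digit, then zero or more of a character in [r-w] (lazy) (captured); then optionally the literal 's', then exactly 4 of any character; then exactly 4 of a digit, then 1 to 3 of a non-whitespace character (captured); then a word character (captured).
A non-greedy quantifier consumes as few characters as it can — just enough that the remainder of the pattern still matches from where it stops; whatever follows it matches normally.
Walking the string: at [0:17] match 'hk58tsss_f816865_', groups = ('hk58t', '816865', '_').
3 groups means the one result is a tuple of 3 captured strings — 1 here.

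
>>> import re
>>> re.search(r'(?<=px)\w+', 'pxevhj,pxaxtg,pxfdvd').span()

Lookahead/lookbehind check context without consuming it, so the matched span excludes the asserted characters.
The match spans [2:6] → 'evhj'.

(2, 6)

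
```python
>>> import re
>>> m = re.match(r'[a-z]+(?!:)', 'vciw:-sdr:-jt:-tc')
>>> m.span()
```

(0, 3)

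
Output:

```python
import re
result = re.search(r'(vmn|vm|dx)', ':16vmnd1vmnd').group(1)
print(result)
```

Branches in `(...|...)` are attempted left-to-right; the first branch that allows the whole pattern to succeed is taken.
Unlike `match`, `search` isn't anchored — it looks for the pattern anywhere in the string.
The match spans [3:6] → 'vmn'.
Captured: group 1 = 'vmn'.

vmn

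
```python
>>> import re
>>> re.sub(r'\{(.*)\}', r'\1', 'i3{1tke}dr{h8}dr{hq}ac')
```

'i31tke}dr{h8}dr{hqac'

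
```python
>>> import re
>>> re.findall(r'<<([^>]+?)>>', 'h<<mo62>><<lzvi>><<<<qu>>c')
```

['mo62', 'lzvi', '<<qu']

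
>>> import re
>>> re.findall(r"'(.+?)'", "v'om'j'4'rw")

['om', '4']

A `+?`/`*?`/`{m,n}?` starts at its minimum and grows only as far as needed for what follows to match.
Matches: at [1:5] match "'om'", group 1 = 'om'; at [6:9] match "'4'", group 1 = '4'.
One capturing group, so `findall` returns just the captured substring from each match — 2 in all.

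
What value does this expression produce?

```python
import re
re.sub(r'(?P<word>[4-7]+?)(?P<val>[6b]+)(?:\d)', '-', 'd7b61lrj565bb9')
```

'd-lrj-bb9'

This matches one or more of a character in [4-7] (lazy) (captured as 'word'); then one or more of one of [6b] (captured as 'val'); then a digit (non-capturing group).
With the lazy modifier that quantifier settles for the fewest repetitions that let the rest of the pattern succeed (the atoms after it are unaffected and can still be greedy).
Matches: at [1:5] → '7b61'; at [8:11] → '565'.
Every occurrence is swapped for '-'.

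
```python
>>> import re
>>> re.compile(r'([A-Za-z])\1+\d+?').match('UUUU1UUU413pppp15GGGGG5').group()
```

'UUUU1'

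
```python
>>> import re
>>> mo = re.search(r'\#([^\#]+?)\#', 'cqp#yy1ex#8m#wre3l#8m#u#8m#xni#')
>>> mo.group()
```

'#yy1ex#'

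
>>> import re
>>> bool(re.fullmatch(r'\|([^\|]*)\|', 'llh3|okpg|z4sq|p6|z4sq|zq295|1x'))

False

`re.fullmatch` is like wrapping the pattern in `^…$` (in single-line mode).
Here there's no way to consume every character, so the call returns None, and `bool(None)` is False.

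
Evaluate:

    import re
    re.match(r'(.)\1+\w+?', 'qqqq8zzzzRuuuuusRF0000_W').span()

(0, 5)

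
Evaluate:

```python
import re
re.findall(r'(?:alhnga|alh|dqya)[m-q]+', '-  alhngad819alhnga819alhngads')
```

['alhn', 'alhn', 'alhn']

Since nothing is captured, `findall` lists the 3 matched substrings directly.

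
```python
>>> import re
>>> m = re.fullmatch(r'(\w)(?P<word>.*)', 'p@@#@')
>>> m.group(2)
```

This matches a word character (captured); then zero or more of any character (captured as 'word').
`re.fullmatch` is like wrapping the pattern in `^…$` (in single-line mode).
The match spans [0:5] → 'p@@#@'.
Captured: group 1 = 'p', group 2 = '@@#@'.

'@@#@'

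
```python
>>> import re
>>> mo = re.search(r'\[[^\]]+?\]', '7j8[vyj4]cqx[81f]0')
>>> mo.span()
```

(3, 9)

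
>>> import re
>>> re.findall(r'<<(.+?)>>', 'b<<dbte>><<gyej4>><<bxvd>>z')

['dbte', 'gyej4', 'bxvd']

A `+?`/`*?`/`{m,n}?` starts at its minimum and grows only as far as needed for what follows to match.
With a single group, `findall` returns only what that group captured — 3 items.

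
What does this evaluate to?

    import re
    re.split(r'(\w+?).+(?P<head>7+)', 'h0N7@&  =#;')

Pattern: one or more of a word character (lazy) (captured); then one or more of any character; then one or more of a literal '7' (captured as 'head').
The `?` after the quantifier makes it lazy — it takes as little as possible before letting the rest of the pattern try.
Matches to split on: at [0:4] → 'h0N7'.
With a capturing group present, the delimiter's captured portion is kept in the result list.

['', 'h', '7', '@&  =#;']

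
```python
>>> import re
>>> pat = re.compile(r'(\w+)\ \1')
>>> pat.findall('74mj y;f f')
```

['f']

`\1` is not a pattern — it's the concrete string captured by group 1, re-applied verbatim.
Scanning left to right: at [7:10] match 'f f', group 1 = 'f'.
Because there's exactly one group, `findall` drops the full match and keeps group 1 from the one hit.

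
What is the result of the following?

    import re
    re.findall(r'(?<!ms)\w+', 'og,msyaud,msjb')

['og', 'msyaud', 'msjb']

A negative assertion filters positions out without eating any characters.
Since nothing is captured, `findall` lists the 3 matched substrings directly.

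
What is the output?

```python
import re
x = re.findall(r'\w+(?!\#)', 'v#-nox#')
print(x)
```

A negative assertion filters positions out without eating any characters.
Since nothing is captured, `findall` lists the 1 matched substring directly.

['no']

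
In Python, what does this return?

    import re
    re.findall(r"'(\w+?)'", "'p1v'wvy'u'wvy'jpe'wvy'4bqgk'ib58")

['p1v', 'u', 'jpe', '4bqgk']

`findall` collects group 1 from each match (4 total).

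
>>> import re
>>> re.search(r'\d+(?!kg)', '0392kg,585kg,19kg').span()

`(?!…)`/`(?<!…)` only lets a position through if the neighbouring text does NOT match; no characters are consumed.
Unlike `match`, `search` isn't anchored — it looks for the pattern anywhere in the string.
The match spans [0:3] → '039'.

(0, 3)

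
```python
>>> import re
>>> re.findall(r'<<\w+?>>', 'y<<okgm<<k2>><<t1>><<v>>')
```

['<<k2>>', '<<t1>>', '<<v>>']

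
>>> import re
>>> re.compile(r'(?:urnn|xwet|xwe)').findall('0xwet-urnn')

`|` is ordered: at each position the engine commits to the first alternative that works.
`findall` yields the raw match text (2 of them) because the pattern has no groups.

['xwet', 'urnn']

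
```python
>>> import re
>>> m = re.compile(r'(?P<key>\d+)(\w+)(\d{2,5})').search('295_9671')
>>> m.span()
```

(0, 8)

Pattern: one or more of a digit (captured as 'key'); then one or more of a word character (captured); then 2 to 5 of a digit (captured).
`re.search` tries every starting position until one works.
The match spans [0:8] → '295_9671'.
Captured: group 1 = '295', group 2 = '_96', group 3 = '71'.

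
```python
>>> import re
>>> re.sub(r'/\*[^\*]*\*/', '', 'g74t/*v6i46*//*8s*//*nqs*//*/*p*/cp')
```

Matches: at [4:13] → '/*v6i46*/'; at [13:19] → '/*8s*/'; at [19:26] → '/*nqs*/'; at [28:33] → '/*p*/'.
Every occurrence is swapped for ''.

'g74t/*cp'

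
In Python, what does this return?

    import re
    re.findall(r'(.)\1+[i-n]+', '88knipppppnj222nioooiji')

['8', 'p', '2', 'o']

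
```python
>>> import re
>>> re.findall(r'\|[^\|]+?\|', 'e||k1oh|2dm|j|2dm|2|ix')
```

['|k1oh|', '|j|', '|2|']

Scanning left to right: at [2:8] → '|k1oh|'; at [11:14] → '|j|'; at [17:20] → '|2|'.
No capturing groups, so `findall` returns the 3 full match strings.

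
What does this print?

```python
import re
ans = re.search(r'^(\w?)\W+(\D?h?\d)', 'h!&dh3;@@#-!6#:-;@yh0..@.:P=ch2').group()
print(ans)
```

h!&dh3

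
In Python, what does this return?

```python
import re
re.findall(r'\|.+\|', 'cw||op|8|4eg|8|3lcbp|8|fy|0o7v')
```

Walking the string: at [2:26] → '||op|8|4eg|8|3lcbp|8|fy|'.
With no groups in the pattern, `findall` gives back each whole match — 1 here.

['||op|8|4eg|8|3lcbp|8|fy|']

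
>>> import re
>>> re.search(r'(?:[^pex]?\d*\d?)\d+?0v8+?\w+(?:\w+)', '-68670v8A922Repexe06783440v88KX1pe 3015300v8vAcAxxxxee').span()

The pattern matches optionally any character except [pex], then zero or more of a digit, then optionally a digit (non-capturing group); then one or more of a digit (lazy), then the literal '0v'; then one or more of a literal '8' (lazy); then one or more of a word character; then one or more of a word character (non-capturing group).
The match spans [0:34] → '-68670v8A922Repexe06783440v88KX1pe'.

(0, 34)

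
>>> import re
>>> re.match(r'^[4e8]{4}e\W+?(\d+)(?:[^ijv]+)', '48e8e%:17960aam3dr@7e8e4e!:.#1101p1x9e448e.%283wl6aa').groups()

('17960',)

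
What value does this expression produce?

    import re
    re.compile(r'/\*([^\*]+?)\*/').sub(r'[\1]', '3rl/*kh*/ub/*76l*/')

Matches: at [3:9] → '/*kh*/'; at [11:18] → '/*76l*/'.
`\1` in the replacement pulls in group 1's text for each match.

'3rl[kh]ub[76l]'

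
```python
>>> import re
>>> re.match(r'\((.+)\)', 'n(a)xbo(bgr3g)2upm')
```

None

With `match`, the pattern is implicitly anchored at the beginning.
Here the string doesn't start with a match, so the call returns None.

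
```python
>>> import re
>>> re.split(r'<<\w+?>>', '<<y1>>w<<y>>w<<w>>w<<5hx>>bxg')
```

['', 'w', 'w', 'w', 'bxg']

Matches to split on: at [0:6] → '<<y1>>'; at [7:12] → '<<y>>'; at [13:18] → '<<w>>'; at [19:26] → '<<5hx>>'.
Splitting on the pattern gives 5 pieces.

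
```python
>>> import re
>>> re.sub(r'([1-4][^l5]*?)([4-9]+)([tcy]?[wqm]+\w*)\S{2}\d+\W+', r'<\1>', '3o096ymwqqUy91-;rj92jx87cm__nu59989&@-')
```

The pattern matches a character in [1-4], then zero or more of any character except [l5] (lazy) (captured); then one or more of a character in [4-9] (captured); then optionally one of [tcy], then one or more of one of [wqm], then zero or more of a word character (captured); then exactly 2 of a non-whitespace character, then one or more of a digit; then one or more of a non-word character.
A `+?`/`*?`/`{m,n}?` starts at its minimum and grows only as far as needed for what follows to match.
Matches: at [0:16] → '3o096ymwqqUy91-;'; at [19:38] → '2jx87cm__nu59989&@-'.
The replacement refers to a captured group, so each match is rewritten using its own captured text.

'<3o0>rj9<2jx>'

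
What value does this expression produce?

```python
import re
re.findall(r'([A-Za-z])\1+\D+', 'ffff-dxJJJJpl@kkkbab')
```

['f']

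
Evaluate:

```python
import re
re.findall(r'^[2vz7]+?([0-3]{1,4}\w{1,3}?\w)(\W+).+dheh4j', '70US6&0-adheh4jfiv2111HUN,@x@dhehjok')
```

[('0US6', '&')]

With 2 capturing groups, `findall` returns a 2-tuple per match.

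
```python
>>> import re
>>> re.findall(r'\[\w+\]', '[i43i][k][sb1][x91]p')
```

['[i43i]', '[k]', '[sb1]', '[x91]']

Walking the string: at [0:6] → '[i43i]'; at [6:9] → '[k]'; at [9:14] → '[sb1]'; at [14:19] → '[x91]'.
With no groups in the pattern, `findall` gives back each whole match — 4 here.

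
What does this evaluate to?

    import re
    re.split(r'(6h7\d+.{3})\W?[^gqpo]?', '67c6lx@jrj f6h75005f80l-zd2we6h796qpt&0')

With a capturing group present, the delimiter's captured portion is kept in the result list.

['67c6lx@jrj f', '6h75005f80', '-zd2we', '6h796qpt', '']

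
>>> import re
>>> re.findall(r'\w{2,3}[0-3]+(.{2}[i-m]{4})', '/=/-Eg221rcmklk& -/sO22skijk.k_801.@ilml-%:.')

['rcmklk', '2skijk', '.@ilml']

Pattern: 2 to 3 of a word character, then one or more of a character in [0-3]; then exactly 2 of any character, then exactly 4 of a character in [i-m] (captured).
`findall` collects group 1 from each match (3 total).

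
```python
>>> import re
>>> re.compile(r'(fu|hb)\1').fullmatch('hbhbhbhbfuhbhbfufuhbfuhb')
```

None

A backreference is literal: `\1` must see the identical characters the first group matched.
For `fullmatch`, every character of the input must be accounted for by the pattern.
Here the pattern can't cover the whole string, so the call returns None.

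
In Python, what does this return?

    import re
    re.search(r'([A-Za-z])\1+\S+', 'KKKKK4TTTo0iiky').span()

The backreference `\1` re-matches whatever the first group consumed, character for character.
The match spans [0:15] → 'KKKKK4TTTo0iiky'.

(0, 15)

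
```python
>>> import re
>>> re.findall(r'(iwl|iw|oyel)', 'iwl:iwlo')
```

The regex engine tests alternatives in the order written; an earlier branch that matches wins even if a later one would match more.
`findall` collects group 1 from each match (2 total).

['iwl', 'iwl']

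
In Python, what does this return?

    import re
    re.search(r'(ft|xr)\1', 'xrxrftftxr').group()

'xrxr'

A backreference is literal: `\1` must see the identical characters the first group matched.
`search` walks the string left to right and returns the first match it finds.
The match spans [0:4] → 'xrxr'.
Captured: group 1 = 'xr'.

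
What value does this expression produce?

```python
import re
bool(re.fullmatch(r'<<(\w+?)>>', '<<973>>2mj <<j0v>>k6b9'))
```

False

`re.fullmatch` requires the pattern to consume the entire string.
Here there's no way to consume every character, so the call returns None, and `bool(None)` is False.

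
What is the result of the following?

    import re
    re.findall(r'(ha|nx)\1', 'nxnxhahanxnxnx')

['nx', 'ha', 'nx']

`\1` has to match the exact text group 1 already captured.
Scanning left to right: at [0:4] match 'nxnx', group 1 = 'nx'; at [4:8] match 'haha', group 1 = 'ha'; at [8:12] match 'nxnx', group 1 = 'nx'.
`findall` collects group 1 from each match (3 total).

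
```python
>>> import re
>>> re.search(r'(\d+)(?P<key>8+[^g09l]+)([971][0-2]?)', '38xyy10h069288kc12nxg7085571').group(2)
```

'8xyy'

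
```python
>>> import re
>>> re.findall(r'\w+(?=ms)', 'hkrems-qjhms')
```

The lookaround is zero-width — it requires the adjacent text to match without consuming it, so the asserted text isn't part of the match.
Scanning left to right: at [0:4] → 'hkre'; at [7:10] → 'qjh'.
Since nothing is captured, `findall` lists the 2 matched substrings directly.

['hkre', 'qjh']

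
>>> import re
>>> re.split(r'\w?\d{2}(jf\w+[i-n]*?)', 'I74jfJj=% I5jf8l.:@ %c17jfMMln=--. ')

Pattern: optionally a word character, then exactly 2 of a digit; then the literal 'jf', then one or more of a word character, then zero or more of a character in [i-n] (lazy) (captured).
Matches to split on: at [0:7] → 'I74jfJj'; at [21:30] → 'c17jfMMln'.
The group in the pattern means `split` returns the separators' captures alongside the pieces.

['', 'jfJj', '=% I5jf8l.:@ %', 'jfMMln', '=--. ']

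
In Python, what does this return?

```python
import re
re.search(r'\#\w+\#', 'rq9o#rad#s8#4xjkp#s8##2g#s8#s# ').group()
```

'#rad#'

`re.search` tries every starting position until one works.
The match spans [4:9] → '#rad#'.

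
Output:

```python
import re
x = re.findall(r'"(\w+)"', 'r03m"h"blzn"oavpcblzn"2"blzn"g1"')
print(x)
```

['h', 'oavpcblzn', 'blzn']

`findall` collects group 1 from each match (3 total).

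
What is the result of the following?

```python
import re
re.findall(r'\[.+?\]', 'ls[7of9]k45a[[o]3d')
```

Lazy quantifiers expand one character at a time until the remainder of the pattern can match.
Scanning left to right: at [2:8] → '[7of9]'; at [12:16] → '[[o]'.
Since nothing is captured, `findall` lists the 2 matched substrings directly.

['[7of9]', '[[o]']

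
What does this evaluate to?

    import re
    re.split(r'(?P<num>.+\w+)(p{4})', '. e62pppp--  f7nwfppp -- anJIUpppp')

['', '. e62pppp--  f7nwfppp -- anJIU', 'pppp', '']

Pattern: one or more of any character, then one or more of a word character (captured as 'num'); then exactly 4 of a literal 'p' (captured).
Matches to split on: at [0:34] → '. e62pppp--  f7nwfppp -- anJIUpppp'.
With a capturing group present, the delimiter's captured portion is kept in the result list.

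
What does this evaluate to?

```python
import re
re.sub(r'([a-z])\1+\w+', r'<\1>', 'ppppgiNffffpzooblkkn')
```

'<p>'

The backreference `\1` re-matches whatever the first group consumed, character for character.
Matches: at [0:20] → 'ppppgiNffffpzooblkkn'.
`\1` in the replacement pulls in group 1's text for each match.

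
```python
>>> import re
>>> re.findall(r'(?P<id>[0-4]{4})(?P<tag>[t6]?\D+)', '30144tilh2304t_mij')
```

`findall` packs the 2 group values into a tuple for every match.

[('0144', 'tilh'), ('2304', 't_mij')]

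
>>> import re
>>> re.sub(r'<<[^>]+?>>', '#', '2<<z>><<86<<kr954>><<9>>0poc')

Matches: at [1:6] → '<<z>>'; at [6:19] → '<<86<<kr954>>'; at [19:24] → '<<9>>'.
Every occurrence is swapped for '#'.

'2###0poc'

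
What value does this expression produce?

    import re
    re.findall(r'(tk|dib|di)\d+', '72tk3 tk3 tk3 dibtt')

With a single group, `findall` returns only what that group captured — 3 items.

['tk', 'tk', 'tk']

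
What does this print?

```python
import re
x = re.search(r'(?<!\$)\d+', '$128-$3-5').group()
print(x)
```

Because the assertion is negative and zero-width, positions next to the forbidden text are skipped.
The match spans [2:4] → '28'.

28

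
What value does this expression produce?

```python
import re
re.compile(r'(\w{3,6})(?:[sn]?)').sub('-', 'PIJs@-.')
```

'-@-.'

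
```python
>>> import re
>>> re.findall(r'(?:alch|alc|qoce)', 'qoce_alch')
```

['qoce', 'alch']

Alternation tries branches left to right and keeps the first one that lets the overall match succeed at that position.
No capturing groups, so `findall` returns the 2 full match strings.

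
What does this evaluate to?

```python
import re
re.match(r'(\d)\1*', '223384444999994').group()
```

'22'

`\1` has to match the exact text group 1 already captured.
`match` is anchored at position 0; if the pattern doesn't fit there, it returns None.
The match spans [0:2] → '22'.
Captured: group 1 = '2'.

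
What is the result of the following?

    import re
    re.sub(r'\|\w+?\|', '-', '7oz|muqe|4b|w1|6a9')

`sub` substitutes '-' at each match site.

'7oz-4b-6a9'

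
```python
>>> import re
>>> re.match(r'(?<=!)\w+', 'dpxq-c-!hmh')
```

The positive lookaround only admits positions where the adjacent text matches; those characters stay outside the span.
`re.match` won't scan ahead — the pattern has to work from the very first character.
Here position 0 doesn't satisfy it, so the call returns None.

None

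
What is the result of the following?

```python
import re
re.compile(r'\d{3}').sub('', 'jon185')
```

'jon'

This matches exactly 3 of a digit.
Matches: at [3:6] → '185'.
Each match is replaced by ''.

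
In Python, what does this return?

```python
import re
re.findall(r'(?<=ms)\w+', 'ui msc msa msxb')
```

Lookahead/lookbehind check context without consuming it, so the matched span excludes the asserted characters.
Walking the string: at [5:6] → 'c'; at [9:10] → 'a'; at [13:15] → 'xb'.
No capturing groups, so `findall` returns the 3 full match strings.

['c', 'a', 'xb']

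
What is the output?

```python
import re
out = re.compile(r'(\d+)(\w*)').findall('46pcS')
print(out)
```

[('46', 'pcS')]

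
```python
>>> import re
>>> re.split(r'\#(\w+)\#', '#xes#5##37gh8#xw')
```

The group in the pattern means `split` returns the separators' captures alongside the pieces.

['', 'xes', '5#', '37gh8', 'xw']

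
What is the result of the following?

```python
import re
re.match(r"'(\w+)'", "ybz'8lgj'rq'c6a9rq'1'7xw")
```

`re.match` won't scan ahead — the pattern has to work from the very first character.
Here the string doesn't start with a match, so the call returns None.

None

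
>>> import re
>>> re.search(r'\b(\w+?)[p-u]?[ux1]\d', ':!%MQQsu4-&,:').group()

The match spans [3:9] → 'MQQsu4'.

'MQQsu4'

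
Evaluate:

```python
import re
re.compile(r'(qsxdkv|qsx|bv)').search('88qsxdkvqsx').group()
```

`|` is ordered: at each position the engine commits to the first alternative that works.
The match spans [2:8] → 'qsxdkv'.

'qsxdkv'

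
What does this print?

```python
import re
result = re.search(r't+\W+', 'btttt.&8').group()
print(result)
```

Pattern: one or more of a literal 't'; then one or more of a non-word character.
`re.search` scans for the first position where the pattern succeeds.
The match spans [1:7] → 'tttt.&'.

tttt.&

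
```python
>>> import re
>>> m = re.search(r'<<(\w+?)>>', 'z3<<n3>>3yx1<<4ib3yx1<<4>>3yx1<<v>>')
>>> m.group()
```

The match spans [2:8] → '<<n3>>'.

'<<n3>>'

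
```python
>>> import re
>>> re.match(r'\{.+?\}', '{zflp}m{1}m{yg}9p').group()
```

The `?` after the quantifier makes it lazy — it takes as little as possible before letting the rest of the pattern try.
`re.match` won't scan ahead — the pattern has to work from the very first character.
The match spans [0:6] → '{zflp}'.

'{zflp}'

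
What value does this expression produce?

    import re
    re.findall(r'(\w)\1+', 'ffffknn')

['f', 'n']

`\1` has to match the exact text group 1 already captured.
Walking the string: at [0:4] match 'ffff', group 1 = 'f'; at [5:7] match 'nn', group 1 = 'n'.
One capturing group, so `findall` returns just the captured substring from each match — 2 in all.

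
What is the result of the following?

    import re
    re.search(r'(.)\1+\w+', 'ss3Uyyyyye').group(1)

's'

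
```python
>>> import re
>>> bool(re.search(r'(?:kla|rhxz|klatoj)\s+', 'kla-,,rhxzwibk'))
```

False

Here no position works, so the call returns None, and `bool(None)` is False.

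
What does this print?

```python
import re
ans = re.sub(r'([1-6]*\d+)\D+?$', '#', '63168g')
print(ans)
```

#

This matches zero or more of a character in [1-6], then one or more of a digit (captured); then one or more of a non-digit (lazy); then anchored at the end.
`sub` substitutes '#' at each match site.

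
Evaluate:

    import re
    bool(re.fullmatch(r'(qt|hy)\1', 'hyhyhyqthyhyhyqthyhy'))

False

The backreference `\1` re-matches whatever the first group consumed, character for character.
`re.fullmatch` is like wrapping the pattern in `^…$` (in single-line mode).
Here there's no way to consume every character, so the call returns None, and `bool(None)` is False.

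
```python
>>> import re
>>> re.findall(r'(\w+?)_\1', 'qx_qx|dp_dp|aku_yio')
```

['qx', 'dp']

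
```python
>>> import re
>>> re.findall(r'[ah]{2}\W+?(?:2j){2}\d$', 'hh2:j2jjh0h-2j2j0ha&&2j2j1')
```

['ha&&2j2j1']

This matches exactly 2 of one of [ah], then one or more of a non-word character (lazy); then the literal '2j' repeated 2 times, then a digit; then anchored at the end.
Since nothing is captured, `findall` lists the 1 matched substring directly.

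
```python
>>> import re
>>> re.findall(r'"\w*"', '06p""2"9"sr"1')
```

Matches: at [3:5] → '""'; at [6:9] → '"9"'.
`findall` yields the raw match text (2 of them) because the pattern has no groups.

['""', '"9"']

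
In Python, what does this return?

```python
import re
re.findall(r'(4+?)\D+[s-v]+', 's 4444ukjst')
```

['4444']

Pattern: one or more of a literal '4' (lazy) (captured); then one or more of a non-digit; then one or more of a character in [s-v].
`findall` collects group 1 from the one match (1 total).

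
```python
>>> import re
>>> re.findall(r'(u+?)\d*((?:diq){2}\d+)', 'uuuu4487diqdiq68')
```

[('uuuu', 'diqdiq68')]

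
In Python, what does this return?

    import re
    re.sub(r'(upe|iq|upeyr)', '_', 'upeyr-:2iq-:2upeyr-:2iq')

The regex engine tests alternatives in the order written; an earlier branch that matches wins even if a later one would match more.
Matches: at [0:3] → 'upe'; at [8:10] → 'iq'; at [13:16] → 'upe'; at [21:23] → 'iq'.
Every occurrence is swapped for '_'.

'_yr-:2_-:2_yr-:2_'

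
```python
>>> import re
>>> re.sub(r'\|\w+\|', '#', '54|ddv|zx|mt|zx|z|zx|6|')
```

Every occurrence is swapped for '#'.

'54#zx#zx#zx#'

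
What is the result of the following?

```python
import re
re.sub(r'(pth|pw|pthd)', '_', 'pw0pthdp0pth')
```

The regex engine tests alternatives in the order written; an earlier branch that matches wins even if a later one would match more.
Each match is replaced by '_'.

'_0_dp0_'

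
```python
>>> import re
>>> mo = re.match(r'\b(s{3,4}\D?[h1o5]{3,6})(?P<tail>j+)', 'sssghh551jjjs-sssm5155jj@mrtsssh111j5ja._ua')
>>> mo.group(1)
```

The pattern matches a word boundary (`\b`, zero-width); then 3 to 4 of a literal 's', then optionally a non-digit, then 3 to 6 of one of [h1o5] (captured); then one or more of a literal 'j' (captured as 'tail').
`re.match` only tries the pattern at the start of the string.
The match spans [0:12] → 'sssghh551jjj'.
Captured: group 1 = 'sssghh551', group 2 = 'jjj'.

'sssghh551'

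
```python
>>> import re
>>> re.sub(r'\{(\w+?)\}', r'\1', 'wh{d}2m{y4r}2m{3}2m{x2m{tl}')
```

Matches: at [2:5] → '{d}'; at [7:12] → '{y4r}'; at [14:17] → '{3}'; at [23:27] → '{tl}'.
Each match is replaced using the text its own group 1 captured.

'whd2my4r2m32m{x2mtl'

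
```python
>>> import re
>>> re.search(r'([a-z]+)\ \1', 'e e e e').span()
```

(0, 3)

The backreference `\1` re-matches whatever the first group consumed, character for character.
`re.search` scans for the first position where the pattern succeeds.
The match spans [0:3] → 'e e'.
Captured: group 1 = 'e'.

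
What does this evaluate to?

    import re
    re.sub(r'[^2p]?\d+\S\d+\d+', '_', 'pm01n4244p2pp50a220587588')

'p_p2pp_'

Each match is replaced by '_'.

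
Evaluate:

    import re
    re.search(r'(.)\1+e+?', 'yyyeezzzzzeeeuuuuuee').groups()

('y',)

The match spans [0:4] → 'yyye'.
Captured: group 1 = 'y'.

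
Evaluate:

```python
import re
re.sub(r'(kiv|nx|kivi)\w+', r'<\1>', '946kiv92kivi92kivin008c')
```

Matches: at [3:23] → 'kiv92kivi92kivin008c'.
`\1` in the replacement pulls in group 1's text for each match.

'946<kiv>'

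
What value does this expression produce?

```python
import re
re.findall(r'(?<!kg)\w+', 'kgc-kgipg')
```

Because the assertion is negative and zero-width, positions next to the forbidden text are skipped.
Matches: at [0:3] → 'kgc'; at [4:9] → 'kgipg'.
No capturing groups, so `findall` returns the 2 full match strings.

['kgc', 'kgipg']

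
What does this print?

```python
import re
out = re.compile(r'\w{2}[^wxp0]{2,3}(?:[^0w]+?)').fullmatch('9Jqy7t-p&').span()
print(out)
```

(0, 9)

Pattern: exactly 2 of a word character; then 2 to 3 of any character except [wxp0]; then one or more of any character except [0w] (lazy) (non-capturing group).
`re.fullmatch` requires the pattern to consume the entire string.
The match spans [0:9] → '9Jqy7t-p&'.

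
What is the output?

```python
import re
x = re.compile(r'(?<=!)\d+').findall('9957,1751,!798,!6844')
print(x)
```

The positive lookaround only admits positions where the adjacent text matches; those characters stay outside the span.
Since nothing is captured, `findall` lists the 2 matched substrings directly.

['798', '6844']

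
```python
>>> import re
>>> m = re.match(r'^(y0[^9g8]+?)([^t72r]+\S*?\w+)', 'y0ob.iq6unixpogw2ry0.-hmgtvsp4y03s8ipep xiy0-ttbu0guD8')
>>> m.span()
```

(0, 20)

`match` is anchored at position 0; if the pattern doesn't fit there, it returns None.
The match spans [0:20] → 'y0ob.iq6unixpogw2ry0'.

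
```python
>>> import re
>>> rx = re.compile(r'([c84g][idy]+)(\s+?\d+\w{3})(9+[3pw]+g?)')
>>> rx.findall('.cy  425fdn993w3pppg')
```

[('cy', '  425fdn', '993w3pppg')]

Pattern: one of [c84g], then one or more of one of [idy] (captured); then one or more of whitespace (lazy), then one or more of a digit, then exactly 3 of a word character (captured); then one or more of a literal '9', then one or more of one of [3pw], then optionally a literal 'g' (captured).
Scanning left to right: at [1:20] match 'cy  425fdn993w3pppg', groups = ('cy', '  425fdn', '993w3pppg').
`findall` packs the 3 group values into a tuple for every match.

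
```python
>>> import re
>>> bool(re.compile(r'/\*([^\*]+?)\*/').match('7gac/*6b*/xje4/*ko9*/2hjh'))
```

False

With `match`, the pattern is implicitly anchored at the beginning.
Here the string doesn't start with a match, so the call returns None, and `bool(None)` is False.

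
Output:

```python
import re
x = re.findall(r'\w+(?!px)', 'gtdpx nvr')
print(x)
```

['gtdpx', 'nvr']

`(?!…)`/`(?<!…)` only lets a position through if the neighbouring text does NOT match; no characters are consumed.
Walking the string: at [0:5] → 'gtdpx'; at [6:9] → 'nvr'.
With no groups in the pattern, `findall` gives back each whole match — 2 here.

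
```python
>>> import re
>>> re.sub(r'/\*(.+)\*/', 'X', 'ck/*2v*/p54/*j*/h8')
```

Matches: at [2:16] → '/*2v*/p54/*j*/'.
`sub` substitutes 'X' at each match site.

'ckXh8'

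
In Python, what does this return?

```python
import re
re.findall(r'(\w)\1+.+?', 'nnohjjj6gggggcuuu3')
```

['n', 'j', 'g', 'u']

A backreference is literal: `\1` must see the identical characters the first group matched.
`findall` collects group 1 from each match (4 total).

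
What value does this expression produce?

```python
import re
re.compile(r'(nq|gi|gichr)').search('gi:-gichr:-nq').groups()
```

('gi',)

The match spans [0:2] → 'gi'.
Captured: group 1 = 'gi'.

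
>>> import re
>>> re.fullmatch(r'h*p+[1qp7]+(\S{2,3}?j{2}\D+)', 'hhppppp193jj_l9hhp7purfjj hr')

Pattern: zero or more of a literal 'h', then one or more of the literal 'p', then one or more of one of [1qp7]; then 2 to 3 of a non-whitespace character (lazy), then exactly 2 of a literal 'j', then one or more of a non-digit (captured).
`re.fullmatch` requires the pattern to consume the entire string.
Here the pattern can't cover the whole string, so the call returns None.

None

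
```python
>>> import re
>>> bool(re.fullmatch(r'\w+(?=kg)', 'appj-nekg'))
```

For `fullmatch`, every character of the input must be accounted for by the pattern.
Here the string isn't matched end-to-end, so the call returns None, and `bool(None)` is False.

False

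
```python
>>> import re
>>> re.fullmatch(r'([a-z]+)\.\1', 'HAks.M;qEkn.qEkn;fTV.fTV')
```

After group 1 captures some text, `\1` only succeeds where that same text appears again.
`re.fullmatch` requires the pattern to consume the entire string.
Here the string isn't matched end-to-end, so the call returns None.

None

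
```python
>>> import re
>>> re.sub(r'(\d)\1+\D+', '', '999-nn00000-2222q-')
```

''

`\1` has to match the exact text group 1 already captured.
Matches: at [0:6] → '999-nn'; at [6:12] → '00000-'; at [12:18] → '2222q-'.
Every occurrence is swapped for ''.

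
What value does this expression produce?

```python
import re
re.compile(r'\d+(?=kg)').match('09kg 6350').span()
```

The `(?=…)`/`(?<=…)` assertion just peeks at neighbouring text; it doesn't advance the match position.
With `match`, the pattern is implicitly anchored at the beginning.
The match spans [0:2] → '09'.

(0, 2)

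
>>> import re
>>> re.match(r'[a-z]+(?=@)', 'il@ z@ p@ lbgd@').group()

The lookaround is zero-width — it requires the adjacent text to match without consuming it, so the asserted text isn't part of the match.
With `match`, the pattern is implicitly anchored at the beginning.
The match spans [0:2] → 'il'.

'il'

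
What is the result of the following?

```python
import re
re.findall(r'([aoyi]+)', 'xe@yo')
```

['yo']

`findall` collects group 1 from the one match (1 total).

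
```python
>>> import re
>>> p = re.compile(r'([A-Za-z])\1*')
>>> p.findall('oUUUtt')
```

['o', 'U', 't']

The backreference `\1` re-matches whatever the first group consumed, character for character.
With a single group, `findall` returns only what that group captured — 3 items.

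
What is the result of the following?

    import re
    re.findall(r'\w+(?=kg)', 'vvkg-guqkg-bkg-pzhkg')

The positive lookaround only admits positions where the adjacent text matches; those characters stay outside the span.
Walking the string: at [0:2] → 'vv'; at [5:8] → 'guq'; at [11:12] → 'b'; at [15:18] → 'pzh'.
`findall` yields the raw match text (4 of them) because the pattern has no groups.

['vv', 'guq', 'b', 'pzh']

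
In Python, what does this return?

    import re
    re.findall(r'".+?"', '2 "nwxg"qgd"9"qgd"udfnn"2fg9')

['"nwxg"', '"9"', '"udfnn"']

A `+?`/`*?`/`{m,n}?` starts at its minimum and grows only as far as needed for what follows to match.
Since nothing is captured, `findall` lists the 3 matched substrings directly.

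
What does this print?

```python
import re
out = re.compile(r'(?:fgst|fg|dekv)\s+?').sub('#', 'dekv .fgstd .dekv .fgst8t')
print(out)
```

#.fgstd .#.fgst8t

Each match is replaced by '#'.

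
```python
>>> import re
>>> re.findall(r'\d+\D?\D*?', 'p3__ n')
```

['3_']

A `+?`/`*?`/`{m,n}?` starts at its minimum and grows only as far as needed for what follows to match.
No capturing groups, so `findall` returns the 1 full match string.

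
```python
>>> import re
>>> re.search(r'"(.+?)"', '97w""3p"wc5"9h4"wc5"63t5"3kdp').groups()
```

The match spans [3:8] → '""3p"'.
Captured: group 1 = '"3p'.

('"3p',)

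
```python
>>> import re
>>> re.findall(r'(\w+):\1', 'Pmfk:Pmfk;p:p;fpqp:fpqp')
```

After group 1 captures some text, `\1` only succeeds where that same text appears again.
Because there's exactly one group, `findall` drops the full match and keeps group 1 from each hit.

['Pmfk', 'p', 'fpqp']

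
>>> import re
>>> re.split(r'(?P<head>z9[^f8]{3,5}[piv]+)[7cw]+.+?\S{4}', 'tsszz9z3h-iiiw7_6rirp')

['tssz', 'z9z3h-iii', 'p']

This matches the literal 'z9', then 3 to 5 of any character except [f8], then one or more of one of [piv] (captured as 'head'); then one or more of one of [7cw], then one or more of any character (lazy), then exactly 4 of a non-whitespace character.
Matches to split on: at [4:20] → 'z9z3h-iiiw7_6rir'.
`re.split` interleaves the captured-group text with the surrounding fragments.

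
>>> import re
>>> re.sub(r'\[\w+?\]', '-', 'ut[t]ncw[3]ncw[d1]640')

'ut-ncw-ncw-640'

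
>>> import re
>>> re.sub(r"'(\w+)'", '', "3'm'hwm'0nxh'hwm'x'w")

Every occurrence is swapped for ''.

'3hwmhwmw'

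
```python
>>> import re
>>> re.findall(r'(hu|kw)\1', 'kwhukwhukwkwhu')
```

After group 1 captures some text, `\1` only succeeds where that same text appears again.
Walking the string: at [8:12] match 'kwkw', group 1 = 'kw'.
`findall` collects group 1 from the one match (1 total).

['kw']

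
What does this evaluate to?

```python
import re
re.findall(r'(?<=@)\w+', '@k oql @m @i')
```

['k', 'm', 'i']

Because the assertion is zero-width, the text it checks is not consumed and won't appear in the result.
Scanning left to right: at [1:2] → 'k'; at [8:9] → 'm'; at [11:12] → 'i'.
No capturing groups, so `findall` returns the 3 full match strings.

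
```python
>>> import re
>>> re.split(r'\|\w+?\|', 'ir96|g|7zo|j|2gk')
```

['ir96', '7zo', '2gk']

Matches to split on: at [4:7] → '|g|'; at [10:13] → '|j|'.
Each match becomes a cut point; 3 segments remain.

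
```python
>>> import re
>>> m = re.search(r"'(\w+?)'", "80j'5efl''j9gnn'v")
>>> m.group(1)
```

'5efl'

`re.search` scans for the first position where the pattern succeeds.
The match spans [3:9] → "'5efl'".
Captured: group 1 = '5efl'.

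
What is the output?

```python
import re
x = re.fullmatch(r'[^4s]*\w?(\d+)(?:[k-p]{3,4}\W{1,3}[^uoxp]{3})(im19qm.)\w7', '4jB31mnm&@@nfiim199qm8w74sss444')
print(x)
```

None

Pattern: zero or more of any character except [4s], then optionally a word character; then one or more of a digit (captured); then 3 to 4 of a character in [k-p], then 1 to 3 of a non-word character, then exactly 3 of any character except [uoxp] (non-capturing group); then the literal 'im1', then the literal '9qm', then any character (captured); then a word character, then a literal '7'.
For `fullmatch`, every character of the input must be accounted for by the pattern.
Here the pattern can't cover the whole string, so the call returns None.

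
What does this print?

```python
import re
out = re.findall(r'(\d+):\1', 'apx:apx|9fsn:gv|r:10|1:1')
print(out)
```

['1']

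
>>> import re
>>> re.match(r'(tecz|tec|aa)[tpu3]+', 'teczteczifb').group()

'teczt'

`re.match` won't scan ahead — the pattern has to work from the very first character.
The match spans [0:5] → 'teczt'.
Captured: group 1 = 'tecz'.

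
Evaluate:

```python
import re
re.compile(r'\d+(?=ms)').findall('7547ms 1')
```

['7547']

Because the assertion is zero-width, the text it checks is not consumed and won't appear in the result.
Matches: at [0:4] → '7547'.
`findall` yields the raw match text (1 of them) because the pattern has no groups.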